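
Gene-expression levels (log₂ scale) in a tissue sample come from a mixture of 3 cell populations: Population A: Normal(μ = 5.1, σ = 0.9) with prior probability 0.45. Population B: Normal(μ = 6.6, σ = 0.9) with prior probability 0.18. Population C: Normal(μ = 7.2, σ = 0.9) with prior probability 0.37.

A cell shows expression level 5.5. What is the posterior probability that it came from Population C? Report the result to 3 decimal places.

The responsibility of component k is w_k f_k(x) divided by Σ_j w_j f_j(x).
Evaluate each component's likelihood at the observed value:
  L_A = (1/(0.9·√(2π)))·exp(−(5.5−5.1)²/(2·0.9²)) = 0.443269·exp(-0.09877) = 0.401582
  L_B = (1/(0.9·√(2π)))·exp(−(5.5−6.6)²/(2·0.9²)) = 0.443269·exp(-0.74691) = 0.210033
  L_C = (1/(0.9·√(2π)))·exp(−(5.5−7.2)²/(2·0.9²)) = 0.443269·exp(-1.78395) = 0.0744574
Multiply by the mixture weights:
  w_A·L_A = 0.45 × 0.401582 = 0.180712
  w_B·L_B = 0.18 × 0.210033 = 0.0378059
  w_C·L_C = 0.37 × 0.0744574 = 0.0275492
Marginal: 0.180712 + 0.0378059 + 0.0275492 = 0.246067
So the posterior for Population C is 0.0275492 / 0.246067 ≈ 0.112.

0.112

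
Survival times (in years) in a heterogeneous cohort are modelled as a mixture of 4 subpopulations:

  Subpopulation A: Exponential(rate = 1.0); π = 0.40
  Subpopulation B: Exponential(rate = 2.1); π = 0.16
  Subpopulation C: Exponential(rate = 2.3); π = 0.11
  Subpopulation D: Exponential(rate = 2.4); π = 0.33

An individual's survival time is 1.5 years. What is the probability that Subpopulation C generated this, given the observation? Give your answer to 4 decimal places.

0.0602

By Bayes' theorem, P(k | x) = π_k f_k(x) / Σ_j π_j f_j(x).
Evaluate each component's likelihood at the observed value:
  L_A = 0.22313
  L_B = 0.0899895
  L_C = 0.073015
  L_D = 0.0655769
Multiply by the mixture weights:
  π_A·L_A = 0.40 × 0.22313 = 0.0892521
  π_B·L_B = 0.16 × 0.0899895 = 0.0143983
  π_C·L_C = 0.11 × 0.073015 = 0.00803165
  π_D·L_D = 0.33 × 0.0655769 = 0.0216404
Evidence: 0.0892521 + 0.0143983 + 0.00803165 + 0.0216404 = 0.133322
Responsibility of Subpopulation C: 0.00803165 / 0.133322 ≈ 0.0602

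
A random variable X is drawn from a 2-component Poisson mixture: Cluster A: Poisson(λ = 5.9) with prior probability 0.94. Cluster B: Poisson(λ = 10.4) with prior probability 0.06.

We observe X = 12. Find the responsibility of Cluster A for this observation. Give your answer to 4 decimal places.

0.6105

P(component k | x) = P(Z=k)·f_k(x) / marginal(x), where marginal(x) = Σ_j P(Z=j)·f_j(x).
Evaluate each component's likelihood at the observed value:
  L_A = 0.0101754
  L_B = 0.101719
Unnormalised posteriors:
  P(Z=A)·L_A = 0.94 × 0.0101754 = 0.00956484
  P(Z=B)·L_B = 0.06 × 0.101719 = 0.00610312
Denominator: 0.00956484 + 0.00610312 = 0.015668
P(Cluster A | 12) = 0.00956484 / 0.015668 ≈ 0.6105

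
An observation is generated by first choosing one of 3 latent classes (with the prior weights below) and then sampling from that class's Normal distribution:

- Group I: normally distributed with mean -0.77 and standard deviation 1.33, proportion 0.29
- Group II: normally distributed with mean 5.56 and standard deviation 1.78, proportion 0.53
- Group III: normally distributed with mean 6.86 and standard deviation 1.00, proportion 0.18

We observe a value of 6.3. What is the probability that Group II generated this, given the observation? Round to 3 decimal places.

Posterior ∝ prior × likelihood, so P(k | x) ∝ π_k f_k(x); normalise over all components.
Component likelihoods at x = 6.3:
  f_I = (1/(1.33·√(2π)))·exp(−(6.3−-0.77)²/(2·1.33²)) = 0.299957·exp(-14.12881) = 2.19278e-07
  f_II = (1/(1.78·√(2π)))·exp(−(6.3−5.56)²/(2·1.78²)) = 0.224125·exp(-0.08642) = 0.20557
  f_III = (1/(1.00·√(2π)))·exp(−(6.3−6.86)²/(2·1.00²)) = 0.398942·exp(-0.15680) = 0.341046
Multiply by the mixture weights:
  π_I·f_I = 0.29 × 2.19278e-07 = 6.35906e-08
  π_II·f_II = 0.53 × 0.20557 = 0.108952
  π_III·f_III = 0.18 × 0.341046 = 0.0613882
Normaliser: 6.35906e-08 + 0.108952 + 0.0613882 = 0.170341
So the posterior for Group II is 0.108952 / 0.170341 ≈ 0.640.

0.640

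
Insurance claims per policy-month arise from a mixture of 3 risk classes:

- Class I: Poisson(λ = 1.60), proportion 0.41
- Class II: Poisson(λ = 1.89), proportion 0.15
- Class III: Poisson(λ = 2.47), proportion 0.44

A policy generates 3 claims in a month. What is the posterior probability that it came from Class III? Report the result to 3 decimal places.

0.533

Apply Bayes' rule: the posterior for each component is proportional to its prior times its likelihood at x.
Component likelihoods at x = 3 claims:
  L_I = e^(−1.60)·1.60^3/3! = 0.137828
  L_II = e^(−1.89)·1.89^3/3! = 0.169988
  L_III = e^(−2.47)·2.47^3/3! = 0.212438
Weight by the priors:
  π_I·L_I = 0.41 × 0.137828 = 0.0565095
  π_II·L_II = 0.15 × 0.169988 = 0.0254982
  π_III·L_III = 0.44 × 0.212438 = 0.0934727
Sum: 0.0565095 + 0.0254982 + 0.0934727 = 0.17548
So the posterior for Class III is 0.0934727 / 0.17548 ≈ 0.533.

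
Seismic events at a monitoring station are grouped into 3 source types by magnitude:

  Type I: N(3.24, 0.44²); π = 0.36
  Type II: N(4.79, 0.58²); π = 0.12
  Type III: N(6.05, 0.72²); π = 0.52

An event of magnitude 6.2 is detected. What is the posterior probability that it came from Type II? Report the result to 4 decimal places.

By Bayes' theorem, P(k | x) = P(Z=k) f_k(x) / Σ_j P(Z=j) f_j(x).
Evaluate each component's likelihood at the observed value:
  f_I = (1/(0.44·√(2π)))·exp(−(6.2−3.24)²/(2·0.44²)) = 0.906687·exp(-22.62810) = 1.34958e-10
  f_II = (1/(0.58·√(2π)))·exp(−(6.2−4.79)²/(2·0.58²)) = 0.687832·exp(-2.95496) = 0.0358226
  f_III = (1/(0.72·√(2π)))·exp(−(6.2−6.05)²/(2·0.72²)) = 0.554087·exp(-0.02170) = 0.542192
Prior × likelihood for each component:
  P(Z=I)·f_I = 0.36 × 1.34958e-10 = 4.85849e-11
  P(Z=II)·f_II = 0.12 × 0.0358226 = 0.00429871
  P(Z=III)·f_III = 0.52 × 0.542192 = 0.28194
Evidence: 4.85849e-11 + 0.00429871 + 0.28194 = 0.286238
Responsibility of Type II: 0.00429871 / 0.286238 ≈ 0.0150

0.0150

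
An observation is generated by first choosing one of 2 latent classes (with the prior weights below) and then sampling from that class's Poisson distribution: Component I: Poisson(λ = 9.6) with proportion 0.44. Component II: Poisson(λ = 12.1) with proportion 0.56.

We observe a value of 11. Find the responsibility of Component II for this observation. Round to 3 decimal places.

0.571

Posterior ∝ prior × likelihood, so P(k | x) ∝ π_k f_k(x); normalise over all components.
Evaluate each component's likelihood at the observed value:
  f_I = 0.108293
  f_II = 0.113376
Weight by the priors:
  π_I·f_I = 0.44 × 0.108293 = 0.047649
  π_II·f_II = 0.56 × 0.113376 = 0.0634904
Denominator: 0.047649 + 0.0634904 = 0.111139
P(Component II | 11) = 0.0634904 / 0.111139 ≈ 0.571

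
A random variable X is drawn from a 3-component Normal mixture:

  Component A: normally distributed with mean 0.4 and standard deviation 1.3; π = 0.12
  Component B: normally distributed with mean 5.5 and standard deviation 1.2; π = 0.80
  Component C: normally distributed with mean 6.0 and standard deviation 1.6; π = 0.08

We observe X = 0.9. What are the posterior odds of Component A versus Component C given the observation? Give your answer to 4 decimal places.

Posterior odds = (π_i f_i(x)) / (π_j f_j(x)); the normalising sum cancels.
Component likelihoods at x = 0.9:
  L_A = (1/(1.3·√(2π)))·exp(−(0.9−0.4)²/(2·1.3²)) = 0.306879·exp(-0.07396) = 0.285
  L_B = (1/(1.2·√(2π)))·exp(−(0.9−5.5)²/(2·1.2²)) = 0.332452·exp(-7.34722) = 0.000214225
  L_C = (1/(1.6·√(2π)))·exp(−(0.9−6.0)²/(2·1.6²)) = 0.249339·exp(-5.08008) = 0.00155074
Odds = (0.12/0.08) × (0.285/0.00155074) = 1.5 × 183.782 ≈ 275.6737

275.6737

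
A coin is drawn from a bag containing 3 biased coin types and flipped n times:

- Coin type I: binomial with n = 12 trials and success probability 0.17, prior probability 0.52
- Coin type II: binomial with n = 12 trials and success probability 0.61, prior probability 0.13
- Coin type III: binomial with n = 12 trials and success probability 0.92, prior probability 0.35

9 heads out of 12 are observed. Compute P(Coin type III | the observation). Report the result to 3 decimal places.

Posterior ∝ prior × likelihood, so P(k | x) ∝ π_k f_k(x); normalise over all components.
Evaluate each component's likelihood at the observed value:
  f_I = C(12,9)·0.17^9·0.83^3 = 220·1.18588e-07·0.571787 = 1.49175e-05
  f_II = C(12,9)·0.61^9·0.39^3 = 220·0.0116941·0.059319 = 0.152611
  f_III = C(12,9)·0.92^9·0.08^3 = 220·0.472161·0.000512 = 0.0531843
Weight by the priors:
  π_I·f_I = 0.52 × 1.49175e-05 = 7.75712e-06
  π_II·f_II = 0.13 × 0.152611 = 0.0198394
  π_III·f_III = 0.35 × 0.0531843 = 0.0186145
Evidence: 7.75712e-06 + 0.0198394 + 0.0186145 = 0.0384616
P(Coin type III | the observation) = 0.0186145 / 0.0384616 ≈ 0.484

0.484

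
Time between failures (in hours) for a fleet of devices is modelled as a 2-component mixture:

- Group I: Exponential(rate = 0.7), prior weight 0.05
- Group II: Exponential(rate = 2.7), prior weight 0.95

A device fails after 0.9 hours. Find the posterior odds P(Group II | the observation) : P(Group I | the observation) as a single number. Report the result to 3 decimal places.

12.114

Posterior odds = (P(Z=i) f_i(x)) / (P(Z=j) f_j(x)); the normalising sum cancels.
Evaluate each component's likelihood at the observed value:
  L_I = 0.372814
  L_II = 0.237699
Odds = (0.95/0.05) × (0.237699/0.372814) = 19 × 0.637581 ≈ 12.114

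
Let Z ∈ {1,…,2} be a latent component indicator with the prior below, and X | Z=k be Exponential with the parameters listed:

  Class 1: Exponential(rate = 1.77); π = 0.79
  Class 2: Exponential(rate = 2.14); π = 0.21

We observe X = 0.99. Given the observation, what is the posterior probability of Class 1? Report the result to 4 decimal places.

The responsibility of component k is w_k f_k(x) divided by Σ_j w_j f_j(x).
Component likelihoods at x = 0.99:
  p_1 = 0.306873
  p_2 = 0.257228
Weight by the priors:
  w_1·p_1 = 0.79 × 0.306873 = 0.24243
  w_2·p_2 = 0.21 × 0.257228 = 0.0540178
Marginal: 0.24243 + 0.0540178 = 0.296448
So the posterior for Class 1 is 0.24243 / 0.296448 ≈ 0.8178.

0.8178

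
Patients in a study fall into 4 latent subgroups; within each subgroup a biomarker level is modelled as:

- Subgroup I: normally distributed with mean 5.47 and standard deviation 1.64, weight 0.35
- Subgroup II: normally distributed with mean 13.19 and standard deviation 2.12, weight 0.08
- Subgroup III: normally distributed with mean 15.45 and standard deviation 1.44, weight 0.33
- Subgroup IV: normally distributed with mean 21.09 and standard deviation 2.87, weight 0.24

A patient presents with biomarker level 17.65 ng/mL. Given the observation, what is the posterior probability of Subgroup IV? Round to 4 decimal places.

Apply Bayes' rule: the posterior for each component is proportional to its prior times its likelihood at x.
Component likelihoods at x = 17.65 ng/mL:
  L_I = 2.56273e-13
  L_II = 0.0205831
  L_III = 0.0862389
  L_IV = 0.0677738
Weight by the priors:
  P(Z=I)·L_I = 0.35 × 2.56273e-13 = 8.96957e-14
  P(Z=II)·L_II = 0.08 × 0.0205831 = 0.00164665
  P(Z=III)·L_III = 0.33 × 0.0862389 = 0.0284588
  P(Z=IV)·L_IV = 0.24 × 0.0677738 = 0.0162657
Normaliser: 8.96957e-14 + 0.00164665 + 0.0284588 + 0.0162657 = 0.0463712
P(Subgroup IV | data) ≈ 0.3508

0.3508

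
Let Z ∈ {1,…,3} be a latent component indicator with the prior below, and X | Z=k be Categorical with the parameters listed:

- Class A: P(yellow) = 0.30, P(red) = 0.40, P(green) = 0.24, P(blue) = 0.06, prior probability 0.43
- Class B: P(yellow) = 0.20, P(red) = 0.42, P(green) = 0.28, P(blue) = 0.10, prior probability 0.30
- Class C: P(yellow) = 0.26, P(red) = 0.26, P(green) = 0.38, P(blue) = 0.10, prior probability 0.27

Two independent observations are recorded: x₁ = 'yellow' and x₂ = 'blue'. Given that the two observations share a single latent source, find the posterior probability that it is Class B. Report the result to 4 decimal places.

By Bayes' theorem, P(k | x) = w_k f_k(x) / Σ_j w_j f_j(x).
Since both observations come from the same component, the likelihood for component k is f_k(x₁)·f_k(x₂).
  f_A = [0.3] × [0.06] = 0.018
  f_B = [0.2] × [0.1] = 0.02
  f_C = [0.26] × [0.1] = 0.026
Multiply by the mixture weights:
  w_A·f_A = 0.43 × 0.018 = 0.00774
  w_B·f_B = 0.30 × 0.02 = 0.006
  w_C·f_C = 0.27 × 0.026 = 0.00702
Normaliser: 0.00774 + 0.006 + 0.00702 = 0.02076
Responsibility of Class B: 0.006 / 0.02076 ≈ 0.2890

0.2890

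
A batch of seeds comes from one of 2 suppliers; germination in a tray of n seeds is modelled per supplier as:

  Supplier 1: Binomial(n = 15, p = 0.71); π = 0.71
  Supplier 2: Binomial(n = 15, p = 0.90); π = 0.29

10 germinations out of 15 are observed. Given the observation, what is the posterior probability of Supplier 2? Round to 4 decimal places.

0.0209

By Bayes' theorem, P(k | x) = π_k f_k(x) / Σ_j π_j f_j(x).
Component likelihoods at x = 10 germinations out of 15:
  L_1 = 0.200507
  L_2 = 0.0104708
Prior × likelihood for each component:
  π_1·L_1 = 0.71 × 0.200507 = 0.14236
  π_2·L_2 = 0.29 × 0.0104708 = 0.00303654
Normaliser: 0.14236 + 0.00303654 = 0.145396
P(Supplier 2 | data) = 0.00303654 / 0.145396 ≈ 0.0209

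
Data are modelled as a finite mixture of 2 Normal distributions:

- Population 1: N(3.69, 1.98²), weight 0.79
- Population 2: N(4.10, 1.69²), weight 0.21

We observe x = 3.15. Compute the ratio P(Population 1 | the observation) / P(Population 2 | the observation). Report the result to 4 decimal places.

3.6232

Posterior odds = (w_i f_i(x)) / (w_j f_j(x)); the normalising sum cancels.
Evaluate each component's likelihood at the observed value:
  L_1 = (1/(1.98·√(2π)))·exp(−(3.15−3.69)²/(2·1.98²)) = 0.201486·exp(-0.03719) = 0.19413
  L_2 = (1/(1.69·√(2π)))·exp(−(3.15−4.10)²/(2·1.69²)) = 0.236061·exp(-0.15800) = 0.201561
Odds = (0.79/0.21) × (0.19413/0.201561) = 3.7619 × 0.963134 ≈ 3.6232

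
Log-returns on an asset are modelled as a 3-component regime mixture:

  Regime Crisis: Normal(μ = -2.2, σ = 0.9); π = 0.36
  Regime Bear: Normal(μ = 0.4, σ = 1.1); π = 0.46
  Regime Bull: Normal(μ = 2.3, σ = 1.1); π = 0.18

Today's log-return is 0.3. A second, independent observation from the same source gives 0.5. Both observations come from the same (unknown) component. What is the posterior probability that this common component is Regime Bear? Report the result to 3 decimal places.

0.980

P(component k | x) = P(Z=k)·f_k(x) / marginal(x), where marginal(x) = Σ_j P(Z=j)·f_j(x).
Since both observations come from the same component, the likelihood for component k is f_k(x₁)·f_k(x₂).
  L_Crisis = [0.00935726] × [0.00492428] = 4.60777e-05
  L_Bear = [0.361179] × [0.361179] = 0.13045
  L_Bull = [0.0694505] × [0.0950748] = 0.00660299
Unnormalised posteriors:
  P(Z=Crisis)·L_Crisis = 0.36 × 4.60777e-05 = 1.6588e-05
  P(Z=Bear)·L_Bear = 0.46 × 0.13045 = 0.0600072
  P(Z=Bull)·L_Bull = 0.18 × 0.00660299 = 0.00118854
Normaliser: 1.6588e-05 + 0.0600072 + 0.00118854 = 0.0612123
P(Regime Bear | data) ≈ 0.980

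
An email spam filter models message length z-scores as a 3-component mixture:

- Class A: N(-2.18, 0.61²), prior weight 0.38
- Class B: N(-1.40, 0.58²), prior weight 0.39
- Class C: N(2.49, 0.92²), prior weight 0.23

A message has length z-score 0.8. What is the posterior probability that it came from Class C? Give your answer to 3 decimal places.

0.989

The responsibility of component k is π_k f_k(x) divided by Σ_j π_j f_j(x).
Normal densities:
  f_A = (1/(0.61·√(2π)))·exp(−(0.8−-2.18)²/(2·0.61²)) = 0.654004·exp(-11.93281) = 4.29759e-06
  f_B = (1/(0.58·√(2π)))·exp(−(0.8−-1.40)²/(2·0.58²)) = 0.687832·exp(-7.19382) = 0.00051671
  f_C = (1/(0.92·√(2π)))·exp(−(0.8−2.49)²/(2·0.92²)) = 0.433633·exp(-1.68720) = 0.0802377
Weight by the priors:
  π_A·f_A = 0.38 × 4.29759e-06 = 1.63308e-06
  π_B·f_B = 0.39 × 0.00051671 = 0.000201517
  π_C·f_C = 0.23 × 0.0802377 = 0.0184547
Marginal: 1.63308e-06 + 0.000201517 + 0.0184547 = 0.0186578
P(Class C | 0.8) = 0.0184547 / 0.0186578 ≈ 0.989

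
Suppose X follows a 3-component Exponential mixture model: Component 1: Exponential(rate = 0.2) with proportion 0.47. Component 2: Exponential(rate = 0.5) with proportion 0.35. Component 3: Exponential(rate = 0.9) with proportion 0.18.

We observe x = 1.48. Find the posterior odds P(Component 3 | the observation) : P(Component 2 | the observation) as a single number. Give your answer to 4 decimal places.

Since P(k|x) ∝ w_k f_k(x), the posterior odds are w_i f_i(x) / (w_j f_j(x)).
Exponential densities:
  f_1 = 0.2·e^(−0.2·1.48) = 0.2·e^(−0.2960) = 0.148757
  f_2 = 0.5·e^(−0.5·1.48) = 0.5·e^(−0.7400) = 0.238557
  f_3 = 0.9·e^(−0.9·1.48) = 0.9·e^(−1.3320) = 0.237554
Posterior odds = (w_3·f_3) / (w_2·f_2) = (0.18·0.237554) / (0.35·0.238557) = 0.0427597 / 0.0834949 ≈ 0.5121

0.5121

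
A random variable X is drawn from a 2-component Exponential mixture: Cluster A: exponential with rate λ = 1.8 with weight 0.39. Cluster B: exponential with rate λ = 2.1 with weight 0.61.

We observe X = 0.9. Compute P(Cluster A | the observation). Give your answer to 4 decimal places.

Posterior ∝ prior × likelihood, so P(k | x) ∝ w_k f_k(x); normalise over all components.
Component likelihoods at x = 0.9:
  f_A = 1.8·e^(−1.8·0.9) = 1.8·e^(−1.6200) = 0.356218
  f_B = 2.1·e^(−2.1·0.9) = 2.1·e^(−1.8900) = 0.317251
Unnormalised posteriors:
  w_A·f_A = 0.39 × 0.356218 = 0.138925
  w_B·f_B = 0.61 × 0.317251 = 0.193523
Marginal: 0.138925 + 0.193523 = 0.332448
P(Cluster A | the observation) ≈ 0.4179

0.4179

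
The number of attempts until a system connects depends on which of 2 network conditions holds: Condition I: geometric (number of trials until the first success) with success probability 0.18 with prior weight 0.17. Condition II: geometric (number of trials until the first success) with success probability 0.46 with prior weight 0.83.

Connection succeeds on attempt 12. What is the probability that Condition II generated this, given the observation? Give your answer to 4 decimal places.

0.1119

Posterior ∝ prior × likelihood, so P(k | x) ∝ π_k f_k(x); normalise over all components.
Evaluate each component's likelihood at the observed value:
  L_I = 0.18·(1−0.18)^11 = 0.18·0.112707 = 0.0202873
  L_II = 0.46·(1−0.46)^11 = 0.46·0.0011385 = 0.000523708
Weight by the priors:
  π_I·L_I = 0.17 × 0.0202873 = 0.00344885
  π_II·L_II = 0.83 × 0.000523708 = 0.000434678
Marginal: 0.00344885 + 0.000434678 = 0.00388352
So the posterior for Condition II is 0.000434678 / 0.00388352 ≈ 0.1119.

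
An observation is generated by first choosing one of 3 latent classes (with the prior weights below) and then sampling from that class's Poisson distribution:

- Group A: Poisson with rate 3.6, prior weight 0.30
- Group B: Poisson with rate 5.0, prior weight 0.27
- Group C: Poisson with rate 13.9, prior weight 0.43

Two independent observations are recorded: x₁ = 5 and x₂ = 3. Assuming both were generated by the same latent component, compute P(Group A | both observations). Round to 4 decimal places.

Apply Bayes' rule: the posterior for each component is proportional to its prior times its likelihood at x.
Since both observations come from the same component, the likelihood for component k is f_k(x₁)·f_k(x₂).
  L_A = [0.13768] × [0.212469] = 0.0292528
  L_B = [0.175467] × [0.140374] = 0.024631
  L_C = [0.00397374] × [0.000411339] = 1.63455e-06
Weight by the priors:
  π_A·L_A = 0.30 × 0.0292528 = 0.00877584
  π_B·L_B = 0.27 × 0.024631 = 0.00665038
  π_C·L_C = 0.43 × 1.63455e-06 = 7.02858e-07
Denominator: 0.00877584 + 0.00665038 + 7.02858e-07 = 0.0154269
Responsibility of Group A: 0.00877584 / 0.0154269 ≈ 0.5689

0.5689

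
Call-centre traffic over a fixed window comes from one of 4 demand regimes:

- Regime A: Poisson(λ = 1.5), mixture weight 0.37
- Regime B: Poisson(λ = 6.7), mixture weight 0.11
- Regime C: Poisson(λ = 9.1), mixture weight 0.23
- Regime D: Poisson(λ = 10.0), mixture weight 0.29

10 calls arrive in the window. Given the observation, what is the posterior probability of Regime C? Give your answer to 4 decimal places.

Posterior ∝ prior × likelihood, so P(k | x) ∝ w_k f_k(x); normalise over all components.
Evaluate each component's likelihood at the observed value:
  L_A = e^(−1.5)·1.5^10/10! = 3.54575e-06
  L_B = e^(−6.7)·6.7^10/10! = 0.0618318
  L_C = e^(−9.1)·9.1^10/10! = 0.119832
  L_D = e^(−10.0)·10.0^10/10! = 0.12511
Weight by the priors:
  w_A·L_A = 0.37 × 3.54575e-06 = 1.31193e-06
  w_B·L_B = 0.11 × 0.0618318 = 0.0068015
  w_C·L_C = 0.23 × 0.119832 = 0.0275613
  w_D·L_D = 0.29 × 0.12511 = 0.0362819
Denominator: 1.31193e-06 + 0.0068015 + 0.0275613 + 0.0362819 = 0.070646
Responsibility of Regime C: 0.0275613 / 0.070646 ≈ 0.3901

0.3901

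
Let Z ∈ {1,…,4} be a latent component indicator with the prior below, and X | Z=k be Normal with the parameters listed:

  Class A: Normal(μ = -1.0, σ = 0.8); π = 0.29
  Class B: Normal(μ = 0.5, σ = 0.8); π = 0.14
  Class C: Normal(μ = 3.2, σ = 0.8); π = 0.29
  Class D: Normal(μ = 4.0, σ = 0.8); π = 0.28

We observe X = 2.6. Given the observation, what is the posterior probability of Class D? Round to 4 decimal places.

0.2133

By Bayes' theorem, P(k | x) = π_k f_k(x) / Σ_j π_j f_j(x).
Evaluate each component's likelihood at the observed value:
  p_A = (1/(0.8·√(2π)))·exp(−(2.6−-1.0)²/(2·0.8²)) = 0.498678·exp(-10.12500) = 1.99797e-05
  p_B = (1/(0.8·√(2π)))·exp(−(2.6−0.5)²/(2·0.8²)) = 0.498678·exp(-3.44531) = 0.0159052
  p_C = (1/(0.8·√(2π)))·exp(−(2.6−3.2)²/(2·0.8²)) = 0.498678·exp(-0.28125) = 0.376422
  p_D = (1/(0.8·√(2π)))·exp(−(2.6−4.0)²/(2·0.8²)) = 0.498678·exp(-1.53125) = 0.107847
Prior × likelihood for each component:
  π_A·p_A = 0.29 × 1.99797e-05 = 5.79411e-06
  π_B·p_B = 0.14 × 0.0159052 = 0.00222673
  π_C·p_C = 0.29 × 0.376422 = 0.109162
  π_D·p_D = 0.28 × 0.107847 = 0.0301971
Denominator: 5.79411e-06 + 0.00222673 + 0.109162 + 0.0301971 = 0.141592
Responsibility of Class D: 0.0301971 / 0.141592 ≈ 0.2133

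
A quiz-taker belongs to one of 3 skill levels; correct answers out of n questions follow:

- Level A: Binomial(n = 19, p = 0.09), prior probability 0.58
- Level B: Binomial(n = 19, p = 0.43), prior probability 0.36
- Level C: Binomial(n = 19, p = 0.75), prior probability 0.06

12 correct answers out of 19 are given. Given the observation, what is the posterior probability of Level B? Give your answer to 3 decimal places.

0.708

The responsibility of component k is π_k f_k(x) divided by Σ_j π_j f_j(x).
Evaluate each component's likelihood at the observed value:
  L_A = 7.35406e-09
  L_B = 0.0393616
  L_C = 0.0974187
Unnormalised posteriors:
  π_A·L_A = 0.58 × 7.35406e-09 = 4.26535e-09
  π_B·L_B = 0.36 × 0.0393616 = 0.0141702
  π_C·L_C = 0.06 × 0.0974187 = 0.00584512
Normaliser: 4.26535e-09 + 0.0141702 + 0.00584512 = 0.0200153
So the posterior for Level B is 0.0141702 / 0.0200153 ≈ 0.708.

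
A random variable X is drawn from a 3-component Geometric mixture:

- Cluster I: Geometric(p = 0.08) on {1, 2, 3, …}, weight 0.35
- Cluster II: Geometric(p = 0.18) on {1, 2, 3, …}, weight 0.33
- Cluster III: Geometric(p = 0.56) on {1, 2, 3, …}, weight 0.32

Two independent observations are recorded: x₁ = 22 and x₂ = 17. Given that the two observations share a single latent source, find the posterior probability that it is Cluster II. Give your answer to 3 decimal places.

Apply Bayes' rule: the posterior for each component is proportional to its prior times its likelihood at x.
Since both observations come from the same component, the likelihood for component k is f_k(x₁)·f_k(x₂).
  p_I = [0.08·(1−0.08)^21 = 0.08·0.173598 = 0.0138878] × [0.0210715] = 0.000292637
  p_II = [0.18·(1−0.18)^21 = 0.18·0.0154914 = 0.00278845] × [0.00752132] = 2.09729e-05
  p_III = [0.56·(1−0.56)^21 = 0.56·3.25466e-08 = 1.82261e-08] × [1.10517e-06] = 2.0143e-14
Prior × likelihood for each component:
  P(Z=I)·p_I = 0.35 × 0.000292637 = 0.000102423
  P(Z=II)·p_II = 0.33 × 2.09729e-05 = 6.92104e-06
  P(Z=III)·p_III = 0.32 × 2.0143e-14 = 6.44577e-15
Denominator: 0.000102423 + 6.92104e-06 + 6.44577e-15 = 0.000109344
So the posterior for Cluster II is 6.92104e-06 / 0.000109344 ≈ 0.063.

0.063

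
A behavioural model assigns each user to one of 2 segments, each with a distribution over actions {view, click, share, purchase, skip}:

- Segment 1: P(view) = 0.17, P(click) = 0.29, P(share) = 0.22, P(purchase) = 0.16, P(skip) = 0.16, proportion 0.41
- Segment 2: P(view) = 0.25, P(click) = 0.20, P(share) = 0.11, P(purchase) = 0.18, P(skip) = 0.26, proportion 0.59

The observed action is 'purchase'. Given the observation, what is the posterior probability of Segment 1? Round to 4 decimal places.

The responsibility of component k is π_k f_k(x) divided by Σ_j π_j f_j(x).
Component likelihoods at x = 'purchase':
  f_1 = P(purchase | comp) = 0.16
  f_2 = P(purchase | comp) = 0.18
Unnormalised posteriors:
  π_1·f_1 = 0.41 × 0.16 = 0.0656
  π_2·f_2 = 0.59 × 0.18 = 0.1062
Denominator: 0.0656 + 0.1062 = 0.1718
P(Segment 1 | data) = 0.0656 / 0.1718 ≈ 0.3818

0.3818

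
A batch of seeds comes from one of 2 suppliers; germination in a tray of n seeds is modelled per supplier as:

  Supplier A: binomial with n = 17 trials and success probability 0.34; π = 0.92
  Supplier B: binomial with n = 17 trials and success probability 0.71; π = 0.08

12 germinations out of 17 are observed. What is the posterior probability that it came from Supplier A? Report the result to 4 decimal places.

0.0927

Apply Bayes' rule: the posterior for each component is proportional to its prior times its likelihood at x.
Binomial probabilities:
  p_A = 0.00184934
  p_B = 0.208277
Unnormalised posteriors:
  π_A·p_A = 0.92 × 0.00184934 = 0.00170139
  π_B·p_B = 0.08 × 0.208277 = 0.0166621
Denominator: 0.00170139 + 0.0166621 = 0.0183635
P(Supplier A | the observation) = 0.00170139 / 0.0183635 ≈ 0.0927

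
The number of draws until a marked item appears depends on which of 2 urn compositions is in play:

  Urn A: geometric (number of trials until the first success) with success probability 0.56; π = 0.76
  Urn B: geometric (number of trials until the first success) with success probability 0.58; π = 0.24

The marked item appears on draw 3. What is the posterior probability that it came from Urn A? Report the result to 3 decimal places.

Posterior ∝ prior × likelihood, so P(k | x) ∝ π_k f_k(x); normalise over all components.
Geometric probabilities:
  p_A = 0.56·(1−0.56)^2 = 0.56·0.1936 = 0.108416
  p_B = 0.58·(1−0.58)^2 = 0.58·0.1764 = 0.102312
Unnormalised posteriors:
  π_A·p_A = 0.76 × 0.108416 = 0.0823962
  π_B·p_B = 0.24 × 0.102312 = 0.0245549
Marginal: 0.0823962 + 0.0245549 = 0.106951
P(Urn A | x) = 0.0823962 / 0.106951 ≈ 0.770

0.770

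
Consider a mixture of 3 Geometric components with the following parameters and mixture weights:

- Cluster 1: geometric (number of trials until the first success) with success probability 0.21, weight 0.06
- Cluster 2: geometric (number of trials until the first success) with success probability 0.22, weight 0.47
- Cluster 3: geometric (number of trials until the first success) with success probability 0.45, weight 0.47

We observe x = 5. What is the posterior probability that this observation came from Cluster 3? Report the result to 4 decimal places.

0.3095

P(component k | x) = P(Z=k)·f_k(x) / marginal(x), where marginal(x) = Σ_j P(Z=j)·f_j(x).
Geometric probabilities:
  p_1 = 0.21·(1−0.21)^4 = 0.21·0.389501 = 0.0817952
  p_2 = 0.22·(1−0.22)^4 = 0.22·0.370151 = 0.0814331
  p_3 = 0.45·(1−0.45)^4 = 0.45·0.0915063 = 0.0411778
Unnormalised posteriors:
  P(Z=1)·p_1 = 0.06 × 0.0817952 = 0.00490771
  P(Z=2)·p_2 = 0.47 × 0.0814331 = 0.0382736
  P(Z=3)·p_3 = 0.47 × 0.0411778 = 0.0193536
Sum: 0.00490771 + 0.0382736 + 0.0193536 = 0.0625348
P(Cluster 3 | the observation) ≈ 0.3095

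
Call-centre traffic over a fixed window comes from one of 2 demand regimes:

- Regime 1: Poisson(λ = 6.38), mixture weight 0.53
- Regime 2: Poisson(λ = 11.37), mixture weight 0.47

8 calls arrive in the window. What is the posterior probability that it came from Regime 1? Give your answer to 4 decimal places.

Apply Bayes' rule: the posterior for each component is proportional to its prior times its likelihood at x.
Poisson probabilities:
  L_1 = 0.115411
  L_2 = 0.0799162
Multiply by the mixture weights:
  π_1·L_1 = 0.53 × 0.115411 = 0.0611677
  π_2·L_2 = 0.47 × 0.0799162 = 0.0375606
Evidence: 0.0611677 + 0.0375606 = 0.0987283
So the posterior for Regime 1 is 0.0611677 / 0.0987283 ≈ 0.6196.

0.6196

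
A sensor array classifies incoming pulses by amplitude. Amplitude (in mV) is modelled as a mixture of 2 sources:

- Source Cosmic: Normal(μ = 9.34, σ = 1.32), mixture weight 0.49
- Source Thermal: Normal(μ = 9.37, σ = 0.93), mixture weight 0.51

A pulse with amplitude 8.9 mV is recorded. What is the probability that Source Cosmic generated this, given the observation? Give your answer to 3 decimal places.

0.421

Apply Bayes' rule: the posterior for each component is proportional to its prior times its likelihood at x.
Component likelihoods at x = 8.9 mV:
  p_Cosmic = 0.285896
  p_Thermal = 0.377543
Weight by the priors:
  P(Z=Cosmic)·p_Cosmic = 0.49 × 0.285896 = 0.140089
  P(Z=Thermal)·p_Thermal = 0.51 × 0.377543 = 0.192547
Sum: 0.140089 + 0.192547 = 0.332636
So the posterior for Source Cosmic is 0.140089 / 0.332636 ≈ 0.421.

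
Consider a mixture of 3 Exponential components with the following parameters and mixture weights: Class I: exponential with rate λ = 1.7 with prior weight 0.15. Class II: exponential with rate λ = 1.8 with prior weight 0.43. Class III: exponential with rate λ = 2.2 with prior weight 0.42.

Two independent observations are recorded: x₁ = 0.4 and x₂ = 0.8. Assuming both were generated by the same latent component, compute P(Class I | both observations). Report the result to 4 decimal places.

0.1557

Apply Bayes' rule: the posterior for each component is proportional to its prior times its likelihood at x.
Since both observations come from the same component, the likelihood for component k is f_k(x₁)·f_k(x₂).
  L_I = [0.861249] × [0.436323] = 0.375783
  L_II = [0.876154] × [0.42647] = 0.373653
  L_III = [0.912522] × [0.378499] = 0.345389
Multiply by the mixture weights:
  π_I·L_I = 0.15 × 0.375783 = 0.0563674
  π_II·L_II = 0.43 × 0.373653 = 0.160671
  π_III·L_III = 0.42 × 0.345389 = 0.145063
Normaliser: 0.0563674 + 0.160671 + 0.145063 = 0.362102
So the posterior for Class I is 0.0563674 / 0.362102 ≈ 0.1557.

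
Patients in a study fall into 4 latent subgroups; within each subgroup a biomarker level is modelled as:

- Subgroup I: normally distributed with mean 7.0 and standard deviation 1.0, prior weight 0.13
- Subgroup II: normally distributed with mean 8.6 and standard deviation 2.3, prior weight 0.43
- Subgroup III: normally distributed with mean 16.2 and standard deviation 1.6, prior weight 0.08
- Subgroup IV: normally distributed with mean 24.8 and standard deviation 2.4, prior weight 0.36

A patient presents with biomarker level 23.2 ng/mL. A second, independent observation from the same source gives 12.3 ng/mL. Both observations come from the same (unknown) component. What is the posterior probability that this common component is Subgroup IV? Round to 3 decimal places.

0.365

By Bayes' theorem, P(k | x) = π_k f_k(x) / Σ_j π_j f_j(x).
Since both observations come from the same component, the likelihood for component k is f_k(x₁)·f_k(x₂).
  p_I = [(1/(1.0·√(2π)))·exp(−(23.2−7.0)²/(2·1.0²)) = 0.398942·exp(-131.22000) = 4.10004e-58] × [3.17135e-07] = 1.30027e-64
  p_II = [(1/(2.3·√(2π)))·exp(−(23.2−8.6)²/(2·2.3²)) = 0.173453·exp(-20.14745) = 3.08501e-10] × [0.0475583] = 1.46718e-11
  p_III = [(1/(1.6·√(2π)))·exp(−(23.2−16.2)²/(2·1.6²)) = 0.249339·exp(-9.57031) = 1.73963e-05] × [0.0127829] = 2.22375e-07
  p_IV = [(1/(2.4·√(2π)))·exp(−(23.2−24.8)²/(2·2.4²)) = 0.166226·exp(-0.22222) = 0.133103] × [2.13896e-07] = 2.84703e-08
Prior × likelihood for each component:
  π_I·p_I = 0.13 × 1.30027e-64 = 1.69035e-65
  π_II·p_II = 0.43 × 1.46718e-11 = 6.30887e-12
  π_III·p_III = 0.08 × 2.22375e-07 = 1.779e-08
  π_IV·p_IV = 0.36 × 2.84703e-08 = 1.02493e-08
Evidence: 1.69035e-65 + 6.30887e-12 + 1.779e-08 + 1.02493e-08 = 2.80456e-08
Responsibility of Subgroup IV: 1.02493e-08 / 2.80456e-08 ≈ 0.365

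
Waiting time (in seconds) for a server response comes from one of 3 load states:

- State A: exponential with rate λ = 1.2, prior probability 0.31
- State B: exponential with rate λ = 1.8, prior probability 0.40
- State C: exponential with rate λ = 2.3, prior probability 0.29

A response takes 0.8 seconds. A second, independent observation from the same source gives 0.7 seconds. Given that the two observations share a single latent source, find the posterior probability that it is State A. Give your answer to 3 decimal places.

Posterior ∝ prior × likelihood, so P(k | x) ∝ w_k f_k(x); normalise over all components.
Since both observations come from the same component, the likelihood for component k is f_k(x₁)·f_k(x₂).
  L_A = [1.2·e^(−1.2·0.8) = 1.2·e^(−0.9600) = 0.459471] × [0.518053] = 0.23803
  L_B = [1.8·e^(−1.8·0.8) = 1.8·e^(−1.4400) = 0.42647] × [0.510577] = 0.217746
  L_C = [2.3·e^(−2.3·0.8) = 2.3·e^(−1.8400) = 0.36528] × [0.459742] = 0.167934
Unnormalised posteriors:
  w_A·L_A = 0.31 × 0.23803 = 0.0737894
  w_B·L_B = 0.40 × 0.217746 = 0.0870983
  w_C·L_C = 0.29 × 0.167934 = 0.048701
Evidence: 0.0737894 + 0.0870983 + 0.048701 = 0.209589
So the posterior for State A is 0.0737894 / 0.209589 ≈ 0.352.

0.352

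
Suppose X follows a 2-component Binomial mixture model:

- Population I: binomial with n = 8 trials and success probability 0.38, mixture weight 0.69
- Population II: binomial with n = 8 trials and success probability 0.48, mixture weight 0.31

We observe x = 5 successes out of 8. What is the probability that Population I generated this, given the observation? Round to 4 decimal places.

Posterior ∝ prior × likelihood, so P(k | x) ∝ P(Z=k) f_k(x); normalise over all components.
Binomial probabilities:
  L_I = C(8,5)·0.38^5·0.62^3 = 56·0.00792352·0.238328 = 0.10575
  L_II = C(8,5)·0.48^5·0.52^3 = 56·0.0254804·0.140608 = 0.200634
Weight by the priors:
  P(Z=I)·L_I = 0.69 × 0.10575 = 0.0729676
  P(Z=II)·L_II = 0.31 × 0.200634 = 0.0621965
Sum: 0.0729676 + 0.0621965 = 0.135164
So the posterior for Population I is 0.0729676 / 0.135164 ≈ 0.5398.

0.5398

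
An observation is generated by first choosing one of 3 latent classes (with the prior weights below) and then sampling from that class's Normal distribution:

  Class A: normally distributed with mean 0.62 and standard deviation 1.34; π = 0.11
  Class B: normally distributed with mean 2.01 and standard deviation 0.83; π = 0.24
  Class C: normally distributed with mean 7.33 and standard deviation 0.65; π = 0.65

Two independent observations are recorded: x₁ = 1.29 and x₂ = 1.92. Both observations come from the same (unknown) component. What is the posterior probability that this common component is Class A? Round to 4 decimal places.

Apply Bayes' rule: the posterior for each component is proportional to its prior times its likelihood at x.
Since both observations come from the same component, the likelihood for component k is f_k(x₁)·f_k(x₂).
  L_A = [(1/(1.34·√(2π)))·exp(−(1.29−0.62)²/(2·1.34²)) = 0.297718·exp(-0.12500) = 0.262735] × [0.185964] = 0.0488593
  L_B = [(1/(0.83·√(2π)))·exp(−(1.29−2.01)²/(2·0.83²)) = 0.480653·exp(-0.37625) = 0.329935] × [0.477836] = 0.157655
  L_C = [(1/(0.65·√(2π)))·exp(−(1.29−7.33)²/(2·0.65²)) = 0.613757·exp(-43.17349) = 1.09141e-19] × [5.56447e-16] = 6.07311e-35
Prior × likelihood for each component:
  w_A·L_A = 0.11 × 0.0488593 = 0.00537452
  w_B·L_B = 0.24 × 0.157655 = 0.0378371
  w_C·L_C = 0.65 × 6.07311e-35 = 3.94752e-35
Normaliser: 0.00537452 + 0.0378371 + 3.94752e-35 = 0.0432116
P(Class A | x₁,x₂) ≈ 0.1244

0.1244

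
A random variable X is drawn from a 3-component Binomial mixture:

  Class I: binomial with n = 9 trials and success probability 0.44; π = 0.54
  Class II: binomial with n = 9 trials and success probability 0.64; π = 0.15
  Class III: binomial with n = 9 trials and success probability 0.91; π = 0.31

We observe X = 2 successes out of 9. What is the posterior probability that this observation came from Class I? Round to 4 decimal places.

Apply Bayes' rule: the posterior for each component is proportional to its prior times its likelihood at x.
Evaluate each component's likelihood at the observed value:
  L_I = C(9,2)·0.44^2·0.56^7 = 36·0.1936·0.0172709 = 0.120372
  L_II = C(9,2)·0.64^2·0.36^7 = 36·0.4096·0.000783642 = 0.0115553
  L_III = C(9,2)·0.91^2·0.09^7 = 36·0.8281·4.78297e-08 = 1.42588e-06
Prior × likelihood for each component:
  P(Z=I)·L_I = 0.54 × 0.120372 = 0.0650007
  P(Z=II)·L_II = 0.15 × 0.0115553 = 0.00173329
  P(Z=III)·L_III = 0.31 × 1.42588e-06 = 4.42023e-07
Marginal: 0.0650007 + 0.00173329 + 4.42023e-07 = 0.0667344
Responsibility of Class I: 0.0650007 / 0.0667344 ≈ 0.9740

0.9740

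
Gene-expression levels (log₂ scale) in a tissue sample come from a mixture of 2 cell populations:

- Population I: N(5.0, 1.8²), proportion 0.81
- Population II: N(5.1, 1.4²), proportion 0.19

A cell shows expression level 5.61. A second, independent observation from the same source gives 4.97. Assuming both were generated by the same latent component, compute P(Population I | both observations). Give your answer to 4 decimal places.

By Bayes' theorem, P(k | x) = w_k f_k(x) / Σ_j w_j f_j(x).
Since both observations come from the same component, the likelihood for component k is f_k(x₁)·f_k(x₂).
  p_I = [0.209266] × [0.221604] = 0.0463742
  p_II = [0.266665] × [0.283733] = 0.0756616
Weight by the priors:
  w_I·p_I = 0.81 × 0.0463742 = 0.0375631
  w_II·p_II = 0.19 × 0.0756616 = 0.0143757
Marginal: 0.0375631 + 0.0143757 = 0.0519388
Responsibility of Population I: 0.0375631 / 0.0519388 ≈ 0.7232

0.7232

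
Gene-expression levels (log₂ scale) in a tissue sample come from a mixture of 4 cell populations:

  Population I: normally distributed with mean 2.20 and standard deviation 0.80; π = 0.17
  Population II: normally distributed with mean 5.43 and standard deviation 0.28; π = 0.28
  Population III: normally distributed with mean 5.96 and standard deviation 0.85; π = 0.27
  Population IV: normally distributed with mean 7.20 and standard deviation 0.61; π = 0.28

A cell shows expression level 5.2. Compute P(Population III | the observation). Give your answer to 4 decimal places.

By Bayes' theorem, P(k | x) = π_k f_k(x) / Σ_j π_j f_j(x).
Component likelihoods at x = 5.2:
  L_I = (1/(0.80·√(2π)))·exp(−(5.2−2.20)²/(2·0.80²)) = 0.498678·exp(-7.03125) = 0.000440745
  L_II = (1/(0.28·√(2π)))·exp(−(5.2−5.43)²/(2·0.28²)) = 1.424794·exp(-0.33737) = 1.01679
  L_III = (1/(0.85·√(2π)))·exp(−(5.2−5.96)²/(2·0.85²)) = 0.469344·exp(-0.39972) = 0.314698
  L_IV = (1/(0.61·√(2π)))·exp(−(5.2−7.20)²/(2·0.61²)) = 0.654004·exp(-5.37490) = 0.00302894
Weight by the priors:
  π_I·L_I = 0.17 × 0.000440745 = 7.49266e-05
  π_II·L_II = 0.28 × 1.01679 = 0.284702
  π_III·L_III = 0.27 × 0.314698 = 0.0849684
  π_IV·L_IV = 0.28 × 0.00302894 = 0.000848104
Sum: 7.49266e-05 + 0.284702 + 0.0849684 + 0.000848104 = 0.370594
P(Population III | x) ≈ 0.2293

0.2293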